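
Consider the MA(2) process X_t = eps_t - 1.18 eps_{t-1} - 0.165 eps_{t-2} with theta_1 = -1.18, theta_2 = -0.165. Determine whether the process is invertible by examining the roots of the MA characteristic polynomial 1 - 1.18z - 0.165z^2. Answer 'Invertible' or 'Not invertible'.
\text{Not invertible}

The MA(q) characteristic polynomial is P(z) = 1 - 1.18z - 0.165z^2.
Invertibility requires all roots to lie outside the unit circle, i.e. |z| > 1 for every root.
Set 1 + (-1.18) z + (-0.165) z^2 = 0, i.e. a z^2 + b z + c = 0 with a = -0.165, b = -1.18, c = 1.
Discriminant D = b^2 - 4ac = (-1.18)^2 - 4*(-0.165)*1 = 1.3924 - (-0.66) = 2.0524.
D >= 0, so the roots are real: z = (-b +/- sqrt(D)) / (2a) = (1.18 +/- 1.43262) / (-0.33).
  z_1 = (1.18 + 1.43262) / (-0.33) = -7.917,   |z_1| = 7.917.
  z_2 = (1.18 - 1.43262) / (-0.33) = 0.7655,   |z_2| = 0.7655.
Moduli of all roots: 7.9170, 0.7655.
All moduli strictly greater than 1? No.
Verdict: Not invertible.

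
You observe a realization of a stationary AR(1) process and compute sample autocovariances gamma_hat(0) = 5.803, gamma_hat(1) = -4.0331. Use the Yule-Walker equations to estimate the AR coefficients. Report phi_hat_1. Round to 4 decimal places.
\hat\phi_{1} = -0.6950

The Yule-Walker equations for an AR(p) process read, in matrix form,
  Gamma_p phi = r_p,   with   (Gamma_p)_{ij} = gamma(|i - j|),
                       (r_p)_i = gamma(i),   i,j = 1..p.
Substitute the sample gammas (Toeplitz matrix and right-hand side of size 1):
  Gamma_p = [[5.803]]
  r_p     = [-4.0331]
With p = 1 this is the single equation gamma(0) phi_1 = gamma(1):
  phi_hat_1 = gamma(1) / gamma(0) = -4.0331 / 5.803 = -0.6950.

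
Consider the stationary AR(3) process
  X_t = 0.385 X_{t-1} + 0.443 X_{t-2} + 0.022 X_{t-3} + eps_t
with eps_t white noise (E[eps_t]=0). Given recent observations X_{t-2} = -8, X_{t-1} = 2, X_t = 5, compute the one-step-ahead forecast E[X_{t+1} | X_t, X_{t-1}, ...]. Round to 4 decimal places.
E[X_{t+1} \mid \mathcal F_t] = 2.6350

For an AR(p) model X_t = c + sum_i phi_i X_{t-i} + eps_t, the
one-step-ahead conditional mean is
  E[X_{t+1} | X_t, ...] = c + sum_i phi_i X_{t+1-i}.
Substitute known values:
  E[X_{t+1} | ...] = (0.385) * (5) + (0.443) * (2) + (0.022) * (-8)
                   = 2.6350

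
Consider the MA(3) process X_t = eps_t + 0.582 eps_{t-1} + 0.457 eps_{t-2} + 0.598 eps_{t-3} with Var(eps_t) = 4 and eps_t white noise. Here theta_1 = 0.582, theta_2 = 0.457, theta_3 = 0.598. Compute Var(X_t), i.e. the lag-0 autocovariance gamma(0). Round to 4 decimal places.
\gamma(0) = 7.6207

For an MA(q) process X_t = eps_t + sum_i theta_i eps_{t-i} with
Var(eps_t) = sigma^2, the variance is
  gamma(0) = sigma^2 * (1 + sum_i theta_i^2).
  sum_i theta_i^2 = (0.582)^2 + (0.457)^2 + (0.598)^2 = 0.338724 + 0.208849 + 0.357604 = 0.905177.
  gamma(0) = 4 * (1 + 0.905177) = 4 * 1.905177 = 7.620708, which rounds to 7.6207.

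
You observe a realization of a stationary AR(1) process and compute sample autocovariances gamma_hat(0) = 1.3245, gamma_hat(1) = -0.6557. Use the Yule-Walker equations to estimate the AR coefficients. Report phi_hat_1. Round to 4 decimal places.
\hat\phi_{1} = -0.4951

The Yule-Walker equations for an AR(p) process read, in matrix form,
  Gamma_p phi = r_p,   with   (Gamma_p)_{ij} = gamma(|i - j|),
                       (r_p)_i = gamma(i),   i,j = 1..p.
Substitute the sample gammas (Toeplitz matrix and right-hand side of size 1):
  Gamma_p = [[1.3245]]
  r_p     = [-0.6557]
With p = 1 this is the single equation gamma(0) phi_1 = gamma(1):
  phi_hat_1 = gamma(1) / gamma(0) = -0.6557 / 1.3245 = -0.4951.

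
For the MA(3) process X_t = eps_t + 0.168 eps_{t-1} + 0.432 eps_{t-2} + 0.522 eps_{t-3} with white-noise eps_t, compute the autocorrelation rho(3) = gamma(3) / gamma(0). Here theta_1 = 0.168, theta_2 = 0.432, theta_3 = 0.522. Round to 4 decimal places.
\rho(3) = 0.3510

For an MA(q) process with theta_0 = 1, the autocovariance is
  gamma(k) = sigma^2 * sum_{i=0..q-k} theta_i * theta_{i+k},
and rho(k) = gamma(k) / gamma(0). Sigma^2 cancels.
  numerator   = (1)*(0.522) = 0.522.
  denominator = (1)^2 + (0.168)^2 + (0.432)^2 + (0.522)^2 = 1.487332.
  rho(3) = 0.522 / 1.487332 = 0.3510.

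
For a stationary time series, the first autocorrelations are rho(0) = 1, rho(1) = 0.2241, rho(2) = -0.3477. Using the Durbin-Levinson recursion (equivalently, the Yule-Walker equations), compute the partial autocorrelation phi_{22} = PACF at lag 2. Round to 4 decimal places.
\phi_{22} = -0.4190

The PACF at lag k is phi_{kk}, the last component of the solution
to the Yule-Walker system G_k phi = r_k where
  (G_k)_{ij} = rho(|i - j|), (r_k)_i = rho(i), i,j = 1..k.
Equivalently, Durbin-Levinson gives phi_{kk} iteratively:
  phi_{11} = rho(1)
  phi_{kk} = [rho(k) - sum_{j=1..k-1} phi_{k-1,j} rho(k-j)]
            / [1 - sum_{j=1..k-1} phi_{k-1,j} rho(j)],
  phi_{k,j} = phi_{k-1,j} - phi_{kk} phi_{k-1,k-j},  j = 1..k-1.
Step k = 1:
  phi_11 = rho(1) = 0.2241.
Step k = 2:
  phi_22 = [rho(2) - phi_11 rho(1)] / [1 - phi_11 rho(1)] = [-0.3477 - (0.2241)(0.2241)] / [1 - (0.2241)(0.2241)]
         = -0.39792081 / 0.94977919 = -0.419.
Therefore phi_{22} = -0.4190.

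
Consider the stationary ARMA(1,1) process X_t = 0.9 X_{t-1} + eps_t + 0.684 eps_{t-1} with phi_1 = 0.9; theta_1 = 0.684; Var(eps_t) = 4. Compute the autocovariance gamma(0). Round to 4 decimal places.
\gamma(0) = 56.8222

Multiply the model equation by X_{t-k} and take expectations. With theta_0 = psi_0 = 1 and psi_j the MA(infinity) weights, this gives
  gamma(k) - sum_i phi_i gamma(k-i) = c_k,
  c_k = sigma^2 * sum_{j=k..q} theta_j psi_{j-k}   (c_k = 0 for k > q),
using gamma(-m) = gamma(m).
psi-weights needed (psi_j = theta_j + sum_i phi_i psi_{j-i}):
  psi_1 = theta_1 + phi_1 = 0.684 + (0.9) = 1.584
Right-hand sides:
  c_0 = sigma^2 (1 + theta_1 psi_1) = 4 * (1 + (0.684)(1.584)) = 4 * 2.083456 = 8.333824
  c_1 = sigma^2 theta_1 = 4 * (0.684) = 2.736
  c_2 = 0
Equations for k = 0 and k = 1 (AR order 1):
  gamma(0) = phi_1 gamma(1) + c_0
  gamma(1) = phi_1 gamma(0) + c_1
Substituting the second into the first: gamma(0) (1 - phi_1^2) = c_0 + phi_1 c_1, so
  gamma(0) = (c_0 + phi_1 c_1) / (1 - phi_1^2) = (8.333824 + (0.9)(2.736)) / (1 - (0.9)^2) = 10.796224 / 0.19 = 56.822232.
Therefore gamma(0) = 56.8222 (to 4 decimal places).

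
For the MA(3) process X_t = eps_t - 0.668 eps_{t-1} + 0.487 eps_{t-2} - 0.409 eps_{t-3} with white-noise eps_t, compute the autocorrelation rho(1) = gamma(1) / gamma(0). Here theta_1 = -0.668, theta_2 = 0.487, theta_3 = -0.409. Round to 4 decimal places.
\rho(1) = -0.6444

For an MA(q) process with theta_0 = 1, the autocovariance is
  gamma(k) = sigma^2 * sum_{i=0..q-k} theta_i * theta_{i+k},
and rho(k) = gamma(k) / gamma(0). Sigma^2 cancels.
  numerator   = (1)*(-0.668) + (-0.668)*(0.487) + (0.487)*(-0.409) = -1.192499.
  denominator = (1)^2 + (-0.668)^2 + (0.487)^2 + (-0.409)^2 = 1.850674.
  rho(1) = -1.192499 / 1.850674 = -0.6444.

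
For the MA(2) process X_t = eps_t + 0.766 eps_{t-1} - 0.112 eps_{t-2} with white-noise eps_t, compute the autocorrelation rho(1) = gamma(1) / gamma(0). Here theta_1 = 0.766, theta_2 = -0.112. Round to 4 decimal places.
\rho(1) = 0.4253

For an MA(q) process with theta_0 = 1, the autocovariance is
  gamma(k) = sigma^2 * sum_{i=0..q-k} theta_i * theta_{i+k},
and rho(k) = gamma(k) / gamma(0). Sigma^2 cancels.
  numerator   = (1)*(0.766) + (0.766)*(-0.112) = 0.680208.
  denominator = (1)^2 + (0.766)^2 + (-0.112)^2 = 1.5993.
  rho(1) = 0.680208 / 1.5993 = 0.4253.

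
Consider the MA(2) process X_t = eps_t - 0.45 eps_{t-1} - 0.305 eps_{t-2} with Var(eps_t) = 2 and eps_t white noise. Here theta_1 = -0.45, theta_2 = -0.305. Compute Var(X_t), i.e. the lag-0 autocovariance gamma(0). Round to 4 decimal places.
\gamma(0) = 2.5911

For an MA(q) process X_t = eps_t + sum_i theta_i eps_{t-i} with
Var(eps_t) = sigma^2, the variance is
  gamma(0) = sigma^2 * (1 + sum_i theta_i^2).
  sum_i theta_i^2 = (-0.45)^2 + (-0.305)^2 = 0.2025 + 0.093025 = 0.295525.
  gamma(0) = 2 * (1 + 0.295525) = 2 * 1.295525 = 2.59105, which rounds to 2.5911.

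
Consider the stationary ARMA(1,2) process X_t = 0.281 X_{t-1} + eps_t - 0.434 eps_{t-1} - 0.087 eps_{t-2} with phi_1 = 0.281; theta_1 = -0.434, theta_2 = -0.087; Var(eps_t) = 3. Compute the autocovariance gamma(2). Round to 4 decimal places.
\gamma(2) = -0.3689

Multiply the model equation by X_{t-k} and take expectations. With theta_0 = psi_0 = 1 and psi_j the MA(infinity) weights, this gives
  gamma(k) - sum_i phi_i gamma(k-i) = c_k,
  c_k = sigma^2 * sum_{j=k..q} theta_j psi_{j-k}   (c_k = 0 for k > q),
using gamma(-m) = gamma(m).
psi-weights needed (psi_j = theta_j + sum_i phi_i psi_{j-i}):
  psi_1 = theta_1 + phi_1 = -0.434 + (0.281) = -0.153
  psi_2 = theta_2 + phi_1 psi_1 = -0.087 + (0.281)(-0.153) = -0.129993
Right-hand sides:
  c_0 = sigma^2 (1 + theta_1 psi_1 + theta_2 psi_2) = 3 * (1 + (-0.434)(-0.153) + (-0.087)(-0.129993)) = 3 * 1.077711 = 3.233134
  c_1 = sigma^2 (theta_1 + theta_2 psi_1) = 3 * (-0.434 + (-0.087)(-0.153)) = -1.262067
  c_2 = sigma^2 theta_2 = 3 * (-0.087) = -0.261
Equations for k = 0 and k = 1 (AR order 1):
  gamma(0) = phi_1 gamma(1) + c_0
  gamma(1) = phi_1 gamma(0) + c_1
Substituting the second into the first: gamma(0) (1 - phi_1^2) = c_0 + phi_1 c_1, so
  gamma(0) = (c_0 + phi_1 c_1) / (1 - phi_1^2) = (3.233134 + (0.281)(-1.262067)) / (1 - (0.281)^2) = 2.878493 / 0.921039 = 3.125268.
  gamma(1) = phi_1 gamma(0) + c_1 = (0.281)(3.125268) + (-1.262067) = -0.383867.
For k = 2: gamma(2) = phi_1 gamma(1) + c_2
  = (0.281)(-0.383867) + (-0.261) = -0.368867.
Therefore gamma(2) = -0.3689 (to 4 decimal places).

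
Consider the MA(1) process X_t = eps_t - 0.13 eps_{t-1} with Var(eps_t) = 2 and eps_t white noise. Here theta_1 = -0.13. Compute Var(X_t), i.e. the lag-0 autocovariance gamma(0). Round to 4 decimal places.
\gamma(0) = 2.0338

For an MA(q) process X_t = eps_t + sum_i theta_i eps_{t-i} with
Var(eps_t) = sigma^2, the variance is
  gamma(0) = sigma^2 * (1 + sum_i theta_i^2).
  sum_i theta_i^2 = (-0.13)^2 = 0.0169.
  gamma(0) = 2 * (1 + 0.0169) = 2 * 1.0169 = 2.0338.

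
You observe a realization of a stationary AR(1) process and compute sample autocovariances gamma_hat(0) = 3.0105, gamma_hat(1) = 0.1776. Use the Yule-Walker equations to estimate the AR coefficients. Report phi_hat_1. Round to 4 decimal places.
\hat\phi_{1} = 0.0590

The Yule-Walker equations for an AR(p) process read, in matrix form,
  Gamma_p phi = r_p,   with   (Gamma_p)_{ij} = gamma(|i - j|),
                       (r_p)_i = gamma(i),   i,j = 1..p.
Substitute the sample gammas (Toeplitz matrix and right-hand side of size 1):
  Gamma_p = [[3.0105]]
  r_p     = [0.1776]
With p = 1 this is the single equation gamma(0) phi_1 = gamma(1):
  phi_hat_1 = gamma(1) / gamma(0) = 0.1776 / 3.0105 = 0.0590.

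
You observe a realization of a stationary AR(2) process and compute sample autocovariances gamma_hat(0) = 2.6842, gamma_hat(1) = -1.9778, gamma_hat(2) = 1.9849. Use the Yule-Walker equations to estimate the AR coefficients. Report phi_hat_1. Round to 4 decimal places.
\hat\phi_{1} = -0.4200

The Yule-Walker equations for an AR(p) process read, in matrix form,
  Gamma_p phi = r_p,   with   (Gamma_p)_{ij} = gamma(|i - j|),
                       (r_p)_i = gamma(i),   i,j = 1..p.
Substitute the sample gammas (Toeplitz matrix and right-hand side of size 2):
  Gamma_p = [[2.6842, -1.9778], [-1.9778, 2.6842]]
  r_p     = [-1.9778, 1.9849]
Written out:
  2.6842 phi_1 - 1.9778 phi_2 = -1.9778
  -1.9778 phi_1 + 2.6842 phi_2 = 1.9849
Solve by Cramer's rule:
  det = gamma(0)^2 - gamma(1)^2 = (2.6842)^2 - (-1.9778)^2 = 7.20492964 - 3.91169284 = 3.2932368
  phi_hat_1 = [gamma(1) gamma(0) - gamma(1) gamma(2)] / det = [(-1.9778)(2.6842) - (-1.9778)(1.9849)] / 3.2932368 = -1.38307554 / 3.2932368 = -0.42
  phi_hat_2 = [gamma(0) gamma(2) - gamma(1)^2] / det = [(2.6842)(1.9849) - (-1.9778)^2] / 3.2932368 = 1.41617574 / 3.2932368 = 0.43
So phi_hat = [-0.4200, 0.4300].
Therefore phi_hat_1 = -0.4200.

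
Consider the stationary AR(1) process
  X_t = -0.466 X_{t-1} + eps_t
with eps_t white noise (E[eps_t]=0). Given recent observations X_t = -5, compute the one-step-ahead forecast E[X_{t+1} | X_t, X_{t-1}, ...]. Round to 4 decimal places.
E[X_{t+1} \mid \mathcal F_t] = 2.3300

For an AR(p) model X_t = c + sum_i phi_i X_{t-i} + eps_t, the
one-step-ahead conditional mean is
  E[X_{t+1} | X_t, ...] = c + sum_i phi_i X_{t+1-i}.
Substitute known values:
  E[X_{t+1} | ...] = (-0.466) * (-5)
                   = 2.3300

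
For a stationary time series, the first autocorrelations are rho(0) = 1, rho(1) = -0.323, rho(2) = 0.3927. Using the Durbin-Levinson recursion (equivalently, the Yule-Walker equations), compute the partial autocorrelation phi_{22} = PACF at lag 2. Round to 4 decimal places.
\phi_{22} = 0.3220

The PACF at lag k is phi_{kk}, the last component of the solution
to the Yule-Walker system G_k phi = r_k where
  (G_k)_{ij} = rho(|i - j|), (r_k)_i = rho(i), i,j = 1..k.
Equivalently, Durbin-Levinson gives phi_{kk} iteratively:
  phi_{11} = rho(1)
  phi_{kk} = [rho(k) - sum_{j=1..k-1} phi_{k-1,j} rho(k-j)]
            / [1 - sum_{j=1..k-1} phi_{k-1,j} rho(j)],
  phi_{k,j} = phi_{k-1,j} - phi_{kk} phi_{k-1,k-j},  j = 1..k-1.
Step k = 1:
  phi_11 = rho(1) = -0.323.
Step k = 2:
  phi_22 = [rho(2) - phi_11 rho(1)] / [1 - phi_11 rho(1)] = [0.3927 - (-0.323)(-0.323)] / [1 - (-0.323)(-0.323)]
         = 0.288371 / 0.895671 = 0.322.
Therefore phi_{22} = 0.3220.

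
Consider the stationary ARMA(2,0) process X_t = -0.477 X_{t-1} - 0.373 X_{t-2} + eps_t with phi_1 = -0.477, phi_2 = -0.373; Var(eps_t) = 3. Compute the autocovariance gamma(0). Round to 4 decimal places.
\gamma(0) = 3.9632

Multiply the model equation by X_{t-k} and take expectations. With theta_0 = psi_0 = 1 and psi_j the MA(infinity) weights, this gives
  gamma(k) - sum_i phi_i gamma(k-i) = c_k,
  c_k = sigma^2 * sum_{j=k..q} theta_j psi_{j-k}   (c_k = 0 for k > q),
using gamma(-m) = gamma(m).
Pure AR (q = 0): c_0 = sigma^2 = 3, c_k = 0 for k >= 1.
Equations for k = 0, 1, 2 (AR order 2, c_2 = 0):
  (E0) gamma(0) = phi_1 gamma(1) + phi_2 gamma(2) + c_0
  (E1) gamma(1) = phi_1 gamma(0) + phi_2 gamma(1) + c_1
  (E2) gamma(2) = phi_1 gamma(1) + phi_2 gamma(0)
From (E1): gamma(1) = A gamma(0) + B with
  A = phi_1 / (1 - phi_2) = -0.477 / 1.373 = -0.347414,   B = c_1 / (1 - phi_2) = 0 / 1.373 = 0.
Insert (E2) into (E0): gamma(0) (1 - phi_2^2) = phi_1 (1 + phi_2) gamma(1) + c_0.
  phi_1 (1 + phi_2) = (-0.477)(0.627) = -0.299079,   1 - phi_2^2 = 0.860871.
Replace gamma(1) by A gamma(0) + B and collect gamma(0):
  gamma(0) [0.860871 - (-0.299079)(-0.347414)] = c_0 = 3
  gamma(0) * 0.756967 = 3
  gamma(0) = 3 / 0.756967 = 3.963187.
Therefore gamma(0) = 3.9632 (to 4 decimal places).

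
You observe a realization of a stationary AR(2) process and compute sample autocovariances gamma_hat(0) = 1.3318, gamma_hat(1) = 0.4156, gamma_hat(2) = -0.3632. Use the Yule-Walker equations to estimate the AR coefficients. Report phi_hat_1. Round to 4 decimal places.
\hat\phi_{1} = 0.4400

The Yule-Walker equations for an AR(p) process read, in matrix form,
  Gamma_p phi = r_p,   with   (Gamma_p)_{ij} = gamma(|i - j|),
                       (r_p)_i = gamma(i),   i,j = 1..p.
Substitute the sample gammas (Toeplitz matrix and right-hand side of size 2):
  Gamma_p = [[1.3318, 0.4156], [0.4156, 1.3318]]
  r_p     = [0.4156, -0.3632]
Written out:
  1.3318 phi_1 + 0.4156 phi_2 = 0.4156
  0.4156 phi_1 + 1.3318 phi_2 = -0.3632
Solve by Cramer's rule:
  det = gamma(0)^2 - gamma(1)^2 = (1.3318)^2 - (0.4156)^2 = 1.77369124 - 0.17272336 = 1.60096788
  phi_hat_1 = [gamma(1) gamma(0) - gamma(1) gamma(2)] / det = [(0.4156)(1.3318) - (0.4156)(-0.3632)] / 1.60096788 = 0.704442 / 1.60096788 = 0.44
  phi_hat_2 = [gamma(0) gamma(2) - gamma(1)^2] / det = [(1.3318)(-0.3632) - (0.4156)^2] / 1.60096788 = -0.65643312 / 1.60096788 = -0.41
So phi_hat = [0.4400, -0.4100].
Therefore phi_hat_1 = 0.4400.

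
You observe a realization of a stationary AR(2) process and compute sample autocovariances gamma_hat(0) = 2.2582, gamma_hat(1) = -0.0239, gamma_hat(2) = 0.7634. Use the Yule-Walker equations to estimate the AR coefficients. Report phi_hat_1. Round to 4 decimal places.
\hat\phi_{1} = -0.0070

The Yule-Walker equations for an AR(p) process read, in matrix form,
  Gamma_p phi = r_p,   with   (Gamma_p)_{ij} = gamma(|i - j|),
                       (r_p)_i = gamma(i),   i,j = 1..p.
Substitute the sample gammas (Toeplitz matrix and right-hand side of size 2):
  Gamma_p = [[2.2582, -0.0239], [-0.0239, 2.2582]]
  r_p     = [-0.0239, 0.7634]
Written out:
  2.2582 phi_1 - 0.0239 phi_2 = -0.0239
  -0.0239 phi_1 + 2.2582 phi_2 = 0.7634
Solve by Cramer's rule:
  det = gamma(0)^2 - gamma(1)^2 = (2.2582)^2 - (-0.0239)^2 = 5.09946724 - 0.00057121 = 5.09889603
  phi_hat_1 = [gamma(1) gamma(0) - gamma(1) gamma(2)] / det = [(-0.0239)(2.2582) - (-0.0239)(0.7634)] / 5.09889603 = -0.03572572 / 5.09889603 = -0.007
  phi_hat_2 = [gamma(0) gamma(2) - gamma(1)^2] / det = [(2.2582)(0.7634) - (-0.0239)^2] / 5.09889603 = 1.72333867 / 5.09889603 = 0.338
So phi_hat = [-0.0070, 0.3380].
Therefore phi_hat_1 = -0.0070.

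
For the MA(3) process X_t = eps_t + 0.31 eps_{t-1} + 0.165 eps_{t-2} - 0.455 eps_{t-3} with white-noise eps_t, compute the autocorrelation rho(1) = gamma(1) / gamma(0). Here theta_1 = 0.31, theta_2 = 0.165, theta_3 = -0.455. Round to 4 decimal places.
\rho(1) = 0.2150

For an MA(q) process with theta_0 = 1, the autocovariance is
  gamma(k) = sigma^2 * sum_{i=0..q-k} theta_i * theta_{i+k},
and rho(k) = gamma(k) / gamma(0). Sigma^2 cancels.
  numerator   = (1)*(0.31) + (0.31)*(0.165) + (0.165)*(-0.455) = 0.286075.
  denominator = (1)^2 + (0.31)^2 + (0.165)^2 + (-0.455)^2 = 1.33035.
  rho(1) = 0.286075 / 1.33035 = 0.2150.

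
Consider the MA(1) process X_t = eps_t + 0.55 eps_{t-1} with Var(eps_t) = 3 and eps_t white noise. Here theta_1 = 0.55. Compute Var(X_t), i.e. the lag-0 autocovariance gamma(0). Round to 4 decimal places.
\gamma(0) = 3.9075

For an MA(q) process X_t = eps_t + sum_i theta_i eps_{t-i} with
Var(eps_t) = sigma^2, the variance is
  gamma(0) = sigma^2 * (1 + sum_i theta_i^2).
  sum_i theta_i^2 = (0.55)^2 = 0.3025.
  gamma(0) = 3 * (1 + 0.3025) = 3 * 1.3025 = 3.9075.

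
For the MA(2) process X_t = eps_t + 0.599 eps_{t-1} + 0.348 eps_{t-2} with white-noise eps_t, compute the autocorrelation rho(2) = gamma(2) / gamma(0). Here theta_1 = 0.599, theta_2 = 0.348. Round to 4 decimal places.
\rho(2) = 0.2352

For an MA(q) process with theta_0 = 1, the autocovariance is
  gamma(k) = sigma^2 * sum_{i=0..q-k} theta_i * theta_{i+k},
and rho(k) = gamma(k) / gamma(0). Sigma^2 cancels.
  numerator   = (1)*(0.348) = 0.348.
  denominator = (1)^2 + (0.599)^2 + (0.348)^2 = 1.479905.
  rho(2) = 0.348 / 1.479905 = 0.2352.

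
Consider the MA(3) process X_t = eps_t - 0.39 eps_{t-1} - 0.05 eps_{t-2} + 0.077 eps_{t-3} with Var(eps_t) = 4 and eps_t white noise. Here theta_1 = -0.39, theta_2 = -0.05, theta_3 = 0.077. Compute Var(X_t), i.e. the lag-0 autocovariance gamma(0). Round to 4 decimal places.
\gamma(0) = 4.6421

For an MA(q) process X_t = eps_t + sum_i theta_i eps_{t-i} with
Var(eps_t) = sigma^2, the variance is
  gamma(0) = sigma^2 * (1 + sum_i theta_i^2).
  sum_i theta_i^2 = (-0.39)^2 + (-0.05)^2 + (0.077)^2 = 0.1521 + 0.0025 + 0.005929 = 0.160529.
  gamma(0) = 4 * (1 + 0.160529) = 4 * 1.160529 = 4.642116, which rounds to 4.6421.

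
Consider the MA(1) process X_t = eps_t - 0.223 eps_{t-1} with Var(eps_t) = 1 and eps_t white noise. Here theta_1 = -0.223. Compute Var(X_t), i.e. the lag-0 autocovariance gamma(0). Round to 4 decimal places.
\gamma(0) = 1.0497

For an MA(q) process X_t = eps_t + sum_i theta_i eps_{t-i} with
Var(eps_t) = sigma^2, the variance is
  gamma(0) = sigma^2 * (1 + sum_i theta_i^2).
  sum_i theta_i^2 = (-0.223)^2 = 0.049729.
  gamma(0) = 1 * (1 + 0.049729) = 1 * 1.049729 = 1.049729, which rounds to 1.0497.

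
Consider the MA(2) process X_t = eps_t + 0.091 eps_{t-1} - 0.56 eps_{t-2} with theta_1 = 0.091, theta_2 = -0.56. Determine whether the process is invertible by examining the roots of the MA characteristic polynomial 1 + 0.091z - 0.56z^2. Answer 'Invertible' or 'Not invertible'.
\text{Invertible}

The MA(q) characteristic polynomial is P(z) = 1 + 0.091z - 0.56z^2.
Invertibility requires all roots to lie outside the unit circle, i.e. |z| > 1 for every root.
Set 1 + (0.091) z + (-0.56) z^2 = 0, i.e. a z^2 + b z + c = 0 with a = -0.56, b = 0.091, c = 1.
Discriminant D = b^2 - 4ac = (0.091)^2 - 4*(-0.56)*1 = 0.008281 - (-2.24) = 2.248281.
D >= 0, so the roots are real: z = (-b +/- sqrt(D)) / (2a) = (-0.091 +/- 1.499427) / (-1.12).
  z_1 = (-0.091 + 1.499427) / (-1.12) = -1.2575,   |z_1| = 1.2575.
  z_2 = (-0.091 - 1.499427) / (-1.12) = 1.42,   |z_2| = 1.42.
Moduli of all roots: 1.2575, 1.4200.
All moduli strictly greater than 1? Yes.
Verdict: Invertible.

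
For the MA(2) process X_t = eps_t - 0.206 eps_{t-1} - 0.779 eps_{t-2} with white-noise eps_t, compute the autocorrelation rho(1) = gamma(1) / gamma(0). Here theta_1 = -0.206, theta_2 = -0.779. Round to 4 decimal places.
\rho(1) = -0.0276

For an MA(q) process with theta_0 = 1, the autocovariance is
  gamma(k) = sigma^2 * sum_{i=0..q-k} theta_i * theta_{i+k},
and rho(k) = gamma(k) / gamma(0). Sigma^2 cancels.
  numerator   = (1)*(-0.206) + (-0.206)*(-0.779) = -0.045526.
  denominator = (1)^2 + (-0.206)^2 + (-0.779)^2 = 1.649277.
  rho(1) = -0.045526 / 1.649277 = -0.0276.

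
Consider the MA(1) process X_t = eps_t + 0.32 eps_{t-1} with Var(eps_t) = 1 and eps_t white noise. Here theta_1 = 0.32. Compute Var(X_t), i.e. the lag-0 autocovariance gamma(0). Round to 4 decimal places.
\gamma(0) = 1.1024

For an MA(q) process X_t = eps_t + sum_i theta_i eps_{t-i} with
Var(eps_t) = sigma^2, the variance is
  gamma(0) = sigma^2 * (1 + sum_i theta_i^2).
  sum_i theta_i^2 = (0.32)^2 = 0.1024.
  gamma(0) = 1 * (1 + 0.1024) = 1 * 1.1024 = 1.1024.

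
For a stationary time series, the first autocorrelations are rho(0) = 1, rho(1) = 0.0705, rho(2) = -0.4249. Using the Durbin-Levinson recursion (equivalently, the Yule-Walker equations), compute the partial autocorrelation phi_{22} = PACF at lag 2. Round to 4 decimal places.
\phi_{22} = -0.4320

The PACF at lag k is phi_{kk}, the last component of the solution
to the Yule-Walker system G_k phi = r_k where
  (G_k)_{ij} = rho(|i - j|), (r_k)_i = rho(i), i,j = 1..k.
Equivalently, Durbin-Levinson gives phi_{kk} iteratively:
  phi_{11} = rho(1)
  phi_{kk} = [rho(k) - sum_{j=1..k-1} phi_{k-1,j} rho(k-j)]
            / [1 - sum_{j=1..k-1} phi_{k-1,j} rho(j)],
  phi_{k,j} = phi_{k-1,j} - phi_{kk} phi_{k-1,k-j},  j = 1..k-1.
Step k = 1:
  phi_11 = rho(1) = 0.0705.
Step k = 2:
  phi_22 = [rho(2) - phi_11 rho(1)] / [1 - phi_11 rho(1)] = [-0.4249 - (0.0705)(0.0705)] / [1 - (0.0705)(0.0705)]
         = -0.42987025 / 0.99502975 = -0.432.
Therefore phi_{22} = -0.4320.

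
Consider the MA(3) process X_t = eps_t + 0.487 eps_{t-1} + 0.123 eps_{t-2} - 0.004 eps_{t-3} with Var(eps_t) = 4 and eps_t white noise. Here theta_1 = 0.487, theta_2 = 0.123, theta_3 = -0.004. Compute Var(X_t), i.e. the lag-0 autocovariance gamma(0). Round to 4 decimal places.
\gamma(0) = 5.0093

For an MA(q) process X_t = eps_t + sum_i theta_i eps_{t-i} with
Var(eps_t) = sigma^2, the variance is
  gamma(0) = sigma^2 * (1 + sum_i theta_i^2).
  sum_i theta_i^2 = (0.487)^2 + (0.123)^2 + (-0.004)^2 = 0.237169 + 0.015129 + 0.000016 = 0.252314.
  gamma(0) = 4 * (1 + 0.252314) = 4 * 1.252314 = 5.009256, which rounds to 5.0093.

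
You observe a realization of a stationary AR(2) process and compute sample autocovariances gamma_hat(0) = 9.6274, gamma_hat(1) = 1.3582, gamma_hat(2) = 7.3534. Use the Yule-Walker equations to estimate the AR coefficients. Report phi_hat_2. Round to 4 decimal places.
\hat\phi_{2} = 0.7590

The Yule-Walker equations for an AR(p) process read, in matrix form,
  Gamma_p phi = r_p,   with   (Gamma_p)_{ij} = gamma(|i - j|),
                       (r_p)_i = gamma(i),   i,j = 1..p.
Substitute the sample gammas (Toeplitz matrix and right-hand side of size 2):
  Gamma_p = [[9.6274, 1.3582], [1.3582, 9.6274]]
  r_p     = [1.3582, 7.3534]
Written out:
  9.6274 phi_1 + 1.3582 phi_2 = 1.3582
  1.3582 phi_1 + 9.6274 phi_2 = 7.3534
Solve by Cramer's rule:
  det = gamma(0)^2 - gamma(1)^2 = (9.6274)^2 - (1.3582)^2 = 92.68683076 - 1.84470724 = 90.84212352
  phi_hat_1 = [gamma(1) gamma(0) - gamma(1) gamma(2)] / det = [(1.3582)(9.6274) - (1.3582)(7.3534)] / 90.84212352 = 3.0885468 / 90.84212352 = 0.034
  phi_hat_2 = [gamma(0) gamma(2) - gamma(1)^2] / det = [(9.6274)(7.3534) - (1.3582)^2] / 90.84212352 = 68.94941592 / 90.84212352 = 0.759
So phi_hat = [0.0340, 0.7590].
Therefore phi_hat_2 = 0.7590.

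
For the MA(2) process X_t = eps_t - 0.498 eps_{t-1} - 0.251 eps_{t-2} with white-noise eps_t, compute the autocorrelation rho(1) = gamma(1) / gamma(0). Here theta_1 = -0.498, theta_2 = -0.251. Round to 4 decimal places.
\rho(1) = -0.2845

For an MA(q) process with theta_0 = 1, the autocovariance is
  gamma(k) = sigma^2 * sum_{i=0..q-k} theta_i * theta_{i+k},
and rho(k) = gamma(k) / gamma(0). Sigma^2 cancels.
  numerator   = (1)*(-0.498) + (-0.498)*(-0.251) = -0.373002.
  denominator = (1)^2 + (-0.498)^2 + (-0.251)^2 = 1.311005.
  rho(1) = -0.373002 / 1.311005 = -0.2845.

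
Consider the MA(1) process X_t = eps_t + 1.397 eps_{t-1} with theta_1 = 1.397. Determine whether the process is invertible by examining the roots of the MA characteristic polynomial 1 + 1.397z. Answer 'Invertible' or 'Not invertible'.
\text{Not invertible}

The MA(q) characteristic polynomial is P(z) = 1 + 1.397z.
Invertibility requires all roots to lie outside the unit circle, i.e. |z| > 1 for every root.
This is linear in z: 1 + (1.397) z = 0  =>  z = -1/(1.397) = -0.71582,  |z| = 0.71582.
Moduli of all roots: 0.7158.
All moduli strictly greater than 1? No.
Verdict: Not invertible.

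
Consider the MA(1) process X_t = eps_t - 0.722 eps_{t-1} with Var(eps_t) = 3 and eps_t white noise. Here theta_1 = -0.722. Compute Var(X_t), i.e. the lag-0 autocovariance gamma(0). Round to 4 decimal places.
\gamma(0) = 4.5639

For an MA(q) process X_t = eps_t + sum_i theta_i eps_{t-i} with
Var(eps_t) = sigma^2, the variance is
  gamma(0) = sigma^2 * (1 + sum_i theta_i^2).
  sum_i theta_i^2 = (-0.722)^2 = 0.521284.
  gamma(0) = 3 * (1 + 0.521284) = 3 * 1.521284 = 4.563852, which rounds to 4.5639.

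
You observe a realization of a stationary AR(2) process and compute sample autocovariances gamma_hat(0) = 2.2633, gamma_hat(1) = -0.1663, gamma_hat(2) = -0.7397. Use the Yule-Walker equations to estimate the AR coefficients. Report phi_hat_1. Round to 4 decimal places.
\hat\phi_{1} = -0.0980

The Yule-Walker equations for an AR(p) process read, in matrix form,
  Gamma_p phi = r_p,   with   (Gamma_p)_{ij} = gamma(|i - j|),
                       (r_p)_i = gamma(i),   i,j = 1..p.
Substitute the sample gammas (Toeplitz matrix and right-hand side of size 2):
  Gamma_p = [[2.2633, -0.1663], [-0.1663, 2.2633]]
  r_p     = [-0.1663, -0.7397]
Written out:
  2.2633 phi_1 - 0.1663 phi_2 = -0.1663
  -0.1663 phi_1 + 2.2633 phi_2 = -0.7397
Solve by Cramer's rule:
  det = gamma(0)^2 - gamma(1)^2 = (2.2633)^2 - (-0.1663)^2 = 5.12252689 - 0.02765569 = 5.0948712
  phi_hat_1 = [gamma(1) gamma(0) - gamma(1) gamma(2)] / det = [(-0.1663)(2.2633) - (-0.1663)(-0.7397)] / 5.0948712 = -0.4993989 / 5.0948712 = -0.098
  phi_hat_2 = [gamma(0) gamma(2) - gamma(1)^2] / det = [(2.2633)(-0.7397) - (-0.1663)^2] / 5.0948712 = -1.7018187 / 5.0948712 = -0.334
So phi_hat = [-0.0980, -0.3340].
Therefore phi_hat_1 = -0.0980.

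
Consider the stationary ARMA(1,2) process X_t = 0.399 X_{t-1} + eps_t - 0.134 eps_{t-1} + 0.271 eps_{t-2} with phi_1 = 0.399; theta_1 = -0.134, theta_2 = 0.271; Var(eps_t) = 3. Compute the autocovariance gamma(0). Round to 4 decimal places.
\gamma(0) = 3.7171

Multiply the model equation by X_{t-k} and take expectations. With theta_0 = psi_0 = 1 and psi_j the MA(infinity) weights, this gives
  gamma(k) - sum_i phi_i gamma(k-i) = c_k,
  c_k = sigma^2 * sum_{j=k..q} theta_j psi_{j-k}   (c_k = 0 for k > q),
using gamma(-m) = gamma(m).
psi-weights needed (psi_j = theta_j + sum_i phi_i psi_{j-i}):
  psi_1 = theta_1 + phi_1 = -0.134 + (0.399) = 0.265
  psi_2 = theta_2 + phi_1 psi_1 = 0.271 + (0.399)(0.265) = 0.376735
Right-hand sides:
  c_0 = sigma^2 (1 + theta_1 psi_1 + theta_2 psi_2) = 3 * (1 + (-0.134)(0.265) + (0.271)(0.376735)) = 3 * 1.066585 = 3.199756
  c_1 = sigma^2 (theta_1 + theta_2 psi_1) = 3 * (-0.134 + (0.271)(0.265)) = -0.186555
  c_2 = sigma^2 theta_2 = 3 * (0.271) = 0.813
Equations for k = 0 and k = 1 (AR order 1):
  gamma(0) = phi_1 gamma(1) + c_0
  gamma(1) = phi_1 gamma(0) + c_1
Substituting the second into the first: gamma(0) (1 - phi_1^2) = c_0 + phi_1 c_1, so
  gamma(0) = (c_0 + phi_1 c_1) / (1 - phi_1^2) = (3.199756 + (0.399)(-0.186555)) / (1 - (0.399)^2) = 3.12532 / 0.840799 = 3.717084.
Therefore gamma(0) = 3.7171 (to 4 decimal places).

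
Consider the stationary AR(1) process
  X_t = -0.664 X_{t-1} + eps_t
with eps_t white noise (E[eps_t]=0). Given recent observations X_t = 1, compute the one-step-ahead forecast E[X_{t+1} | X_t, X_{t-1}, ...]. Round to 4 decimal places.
E[X_{t+1} \mid \mathcal F_t] = -0.6640

For an AR(p) model X_t = c + sum_i phi_i X_{t-i} + eps_t, the
one-step-ahead conditional mean is
  E[X_{t+1} | X_t, ...] = c + sum_i phi_i X_{t+1-i}.
Substitute known values:
  E[X_{t+1} | ...] = (-0.664) * (1)
                   = -0.6640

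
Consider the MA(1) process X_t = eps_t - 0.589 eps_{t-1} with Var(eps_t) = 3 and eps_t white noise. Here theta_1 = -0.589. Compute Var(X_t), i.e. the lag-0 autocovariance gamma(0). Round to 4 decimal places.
\gamma(0) = 4.0408

For an MA(q) process X_t = eps_t + sum_i theta_i eps_{t-i} with
Var(eps_t) = sigma^2, the variance is
  gamma(0) = sigma^2 * (1 + sum_i theta_i^2).
  sum_i theta_i^2 = (-0.589)^2 = 0.346921.
  gamma(0) = 3 * (1 + 0.346921) = 3 * 1.346921 = 4.040763, which rounds to 4.0408.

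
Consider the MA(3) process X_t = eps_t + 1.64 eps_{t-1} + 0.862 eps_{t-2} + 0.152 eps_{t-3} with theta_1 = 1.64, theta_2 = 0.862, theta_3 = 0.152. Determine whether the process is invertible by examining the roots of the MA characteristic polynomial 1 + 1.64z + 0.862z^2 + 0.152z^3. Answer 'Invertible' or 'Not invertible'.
\text{Invertible}

The MA(q) characteristic polynomial is P(z) = 1 + 1.64z + 0.862z^2 + 0.152z^3.
Invertibility requires all roots to lie outside the unit circle, i.e. |z| > 1 for every root.
Degree 3: look for a simple real root z0 first, then factor out (1 - z/z0) and solve the remaining quadratic.
Testing z0 = -1.25: P(-1.25) = 1 + (1.64)(-1.25) + (0.862)(-1.25)^2 + (0.152)(-1.25)^3
  = 1 + (-2.05) + (1.346875) + (-0.296875) = 0.  So z_0 = -1.25 is a root, |z_0| = 1.25.
Divide out the factor (1 + 0.8 z) = (1 - z/z0) (since 1/z0 = -0.8):
  P(z) = (1 + 0.8 z)(1 + (0.84) z + (0.19) z^2)
  [check: z-coef 0.84 - (-0.8) = 1.64; z^2-coef 0.19 - (-0.8)(0.84) = 0.862; z^3-coef -(-0.8)(0.19) = 0.152.]
Remaining roots from the quadratic factor 1 + (0.84) z + (0.19) z^2:
  Set 1 + (0.84) z + (0.19) z^2 = 0, i.e. a z^2 + b z + c = 0 with a = 0.19, b = 0.84, c = 1.
  Discriminant D = b^2 - 4ac = (0.84)^2 - 4*(0.19)*1 = 0.7056 - (0.76) = -0.0544.
  D < 0, so the roots are the complex-conjugate pair z = (-b +/- i sqrt(-D)) / (2a) = -2.2105 +/- 0.6138i.
  For a conjugate pair |z|^2 = z * conj(z) = (product of roots) = c/a = 1/(0.19) = 5.263158, so |z| = sqrt(5.263158) = 2.2942 for both roots.
Moduli of all roots: 1.2500, 2.2942, 2.2942.
All moduli strictly greater than 1? Yes.
Verdict: Invertible.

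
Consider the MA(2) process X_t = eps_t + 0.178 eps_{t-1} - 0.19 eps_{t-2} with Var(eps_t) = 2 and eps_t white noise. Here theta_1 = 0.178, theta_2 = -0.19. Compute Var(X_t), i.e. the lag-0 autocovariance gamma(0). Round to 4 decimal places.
\gamma(0) = 2.1356

For an MA(q) process X_t = eps_t + sum_i theta_i eps_{t-i} with
Var(eps_t) = sigma^2, the variance is
  gamma(0) = sigma^2 * (1 + sum_i theta_i^2).
  sum_i theta_i^2 = (0.178)^2 + (-0.19)^2 = 0.031684 + 0.0361 = 0.067784.
  gamma(0) = 2 * (1 + 0.067784) = 2 * 1.067784 = 2.135568, which rounds to 2.1356.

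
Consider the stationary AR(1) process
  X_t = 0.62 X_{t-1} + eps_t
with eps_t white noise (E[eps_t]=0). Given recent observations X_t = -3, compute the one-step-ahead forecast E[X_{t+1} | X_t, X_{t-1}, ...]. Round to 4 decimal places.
E[X_{t+1} \mid \mathcal F_t] = -1.8600

For an AR(p) model X_t = c + sum_i phi_i X_{t-i} + eps_t, the
one-step-ahead conditional mean is
  E[X_{t+1} | X_t, ...] = c + sum_i phi_i X_{t+1-i}.
Substitute known values:
  E[X_{t+1} | ...] = (0.62) * (-3)
                   = -1.8600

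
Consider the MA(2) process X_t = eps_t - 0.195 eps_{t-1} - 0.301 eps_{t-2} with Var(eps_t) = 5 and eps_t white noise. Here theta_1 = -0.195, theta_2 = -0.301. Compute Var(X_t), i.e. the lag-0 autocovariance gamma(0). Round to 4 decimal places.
\gamma(0) = 5.6431

For an MA(q) process X_t = eps_t + sum_i theta_i eps_{t-i} with
Var(eps_t) = sigma^2, the variance is
  gamma(0) = sigma^2 * (1 + sum_i theta_i^2).
  sum_i theta_i^2 = (-0.195)^2 + (-0.301)^2 = 0.038025 + 0.090601 = 0.128626.
  gamma(0) = 5 * (1 + 0.128626) = 5 * 1.128626 = 5.64313, which rounds to 5.6431.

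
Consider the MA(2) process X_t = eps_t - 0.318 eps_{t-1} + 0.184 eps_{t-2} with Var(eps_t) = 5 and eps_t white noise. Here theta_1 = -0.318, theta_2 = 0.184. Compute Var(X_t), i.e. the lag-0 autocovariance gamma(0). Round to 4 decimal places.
\gamma(0) = 5.6749

For an MA(q) process X_t = eps_t + sum_i theta_i eps_{t-i} with
Var(eps_t) = sigma^2, the variance is
  gamma(0) = sigma^2 * (1 + sum_i theta_i^2).
  sum_i theta_i^2 = (-0.318)^2 + (0.184)^2 = 0.101124 + 0.033856 = 0.13498.
  gamma(0) = 5 * (1 + 0.13498) = 5 * 1.13498 = 5.6749.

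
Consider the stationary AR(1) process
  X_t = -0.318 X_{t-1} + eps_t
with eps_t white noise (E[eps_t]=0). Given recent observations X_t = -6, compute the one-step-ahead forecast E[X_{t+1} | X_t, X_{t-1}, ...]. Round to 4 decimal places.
E[X_{t+1} \mid \mathcal F_t] = 1.9080

For an AR(p) model X_t = c + sum_i phi_i X_{t-i} + eps_t, the
one-step-ahead conditional mean is
  E[X_{t+1} | X_t, ...] = c + sum_i phi_i X_{t+1-i}.
Substitute known values:
  E[X_{t+1} | ...] = (-0.318) * (-6)
                   = 1.9080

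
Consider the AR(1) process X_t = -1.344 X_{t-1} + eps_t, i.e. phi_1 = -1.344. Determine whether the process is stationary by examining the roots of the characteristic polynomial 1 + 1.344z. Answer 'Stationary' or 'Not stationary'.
\text{Not stationary}

The AR(p) characteristic polynomial is P(z) = 1 + 1.344z.
Stationarity requires all roots to lie outside the unit circle, i.e. |z| > 1 for every root.
This is linear in z: 1 + (1.344) z = 0  =>  z = -1/(1.344) = -0.744048,  |z| = 0.744048.
Moduli of all roots: 0.7440.
All moduli strictly greater than 1? No.
Verdict: Not stationary.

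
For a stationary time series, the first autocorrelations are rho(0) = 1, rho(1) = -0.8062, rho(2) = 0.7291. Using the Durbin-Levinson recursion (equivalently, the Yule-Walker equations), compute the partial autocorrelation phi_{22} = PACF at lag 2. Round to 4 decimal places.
\phi_{22} = 0.2261

The PACF at lag k is phi_{kk}, the last component of the solution
to the Yule-Walker system G_k phi = r_k where
  (G_k)_{ij} = rho(|i - j|), (r_k)_i = rho(i), i,j = 1..k.
Equivalently, Durbin-Levinson gives phi_{kk} iteratively:
  phi_{11} = rho(1)
  phi_{kk} = [rho(k) - sum_{j=1..k-1} phi_{k-1,j} rho(k-j)]
            / [1 - sum_{j=1..k-1} phi_{k-1,j} rho(j)],
  phi_{k,j} = phi_{k-1,j} - phi_{kk} phi_{k-1,k-j},  j = 1..k-1.
Step k = 1:
  phi_11 = rho(1) = -0.8062.
Step k = 2:
  phi_22 = [rho(2) - phi_11 rho(1)] / [1 - phi_11 rho(1)] = [0.7291 - (-0.8062)(-0.8062)] / [1 - (-0.8062)(-0.8062)]
         = 0.07914156 / 0.35004156 = 0.2261.
Therefore phi_{22} = 0.2261.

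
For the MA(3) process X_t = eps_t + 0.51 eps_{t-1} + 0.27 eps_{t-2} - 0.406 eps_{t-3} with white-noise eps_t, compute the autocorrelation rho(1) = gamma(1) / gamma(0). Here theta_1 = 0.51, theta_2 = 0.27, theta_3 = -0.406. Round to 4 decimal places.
\rho(1) = 0.3592

For an MA(q) process with theta_0 = 1, the autocovariance is
  gamma(k) = sigma^2 * sum_{i=0..q-k} theta_i * theta_{i+k},
and rho(k) = gamma(k) / gamma(0). Sigma^2 cancels.
  numerator   = (1)*(0.51) + (0.51)*(0.27) + (0.27)*(-0.406) = 0.53808.
  denominator = (1)^2 + (0.51)^2 + (0.27)^2 + (-0.406)^2 = 1.497836.
  rho(1) = 0.53808 / 1.497836 = 0.3592.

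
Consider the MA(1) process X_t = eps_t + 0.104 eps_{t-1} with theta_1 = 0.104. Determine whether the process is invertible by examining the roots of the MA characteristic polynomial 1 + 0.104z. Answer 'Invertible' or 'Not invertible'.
\text{Invertible}

The MA(q) characteristic polynomial is P(z) = 1 + 0.104z.
Invertibility requires all roots to lie outside the unit circle, i.e. |z| > 1 for every root.
This is linear in z: 1 + (0.104) z = 0  =>  z = -1/(0.104) = -9.615385,  |z| = 9.615385.
Moduli of all roots: 9.6154.
All moduli strictly greater than 1? Yes.
Verdict: Invertible.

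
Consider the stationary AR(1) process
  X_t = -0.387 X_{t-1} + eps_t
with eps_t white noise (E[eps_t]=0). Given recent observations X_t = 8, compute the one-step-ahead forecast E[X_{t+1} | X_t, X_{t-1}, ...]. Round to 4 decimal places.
E[X_{t+1} \mid \mathcal F_t] = -3.0960

For an AR(p) model X_t = c + sum_i phi_i X_{t-i} + eps_t, the
one-step-ahead conditional mean is
  E[X_{t+1} | X_t, ...] = c + sum_i phi_i X_{t+1-i}.
Substitute known values:
  E[X_{t+1} | ...] = (-0.387) * (8)
                   = -3.0960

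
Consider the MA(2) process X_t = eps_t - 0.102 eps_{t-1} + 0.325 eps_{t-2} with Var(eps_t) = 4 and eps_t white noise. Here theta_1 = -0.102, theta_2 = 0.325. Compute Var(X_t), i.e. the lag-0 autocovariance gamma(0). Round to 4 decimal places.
\gamma(0) = 4.4641

For an MA(q) process X_t = eps_t + sum_i theta_i eps_{t-i} with
Var(eps_t) = sigma^2, the variance is
  gamma(0) = sigma^2 * (1 + sum_i theta_i^2).
  sum_i theta_i^2 = (-0.102)^2 + (0.325)^2 = 0.010404 + 0.105625 = 0.116029.
  gamma(0) = 4 * (1 + 0.116029) = 4 * 1.116029 = 4.464116, which rounds to 4.4641.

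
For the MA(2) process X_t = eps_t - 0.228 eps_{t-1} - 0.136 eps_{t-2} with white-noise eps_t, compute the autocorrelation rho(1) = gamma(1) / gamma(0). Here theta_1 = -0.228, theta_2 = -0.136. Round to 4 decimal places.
\rho(1) = -0.1840

For an MA(q) process with theta_0 = 1, the autocovariance is
  gamma(k) = sigma^2 * sum_{i=0..q-k} theta_i * theta_{i+k},
and rho(k) = gamma(k) / gamma(0). Sigma^2 cancels.
  numerator   = (1)*(-0.228) + (-0.228)*(-0.136) = -0.196992.
  denominator = (1)^2 + (-0.228)^2 + (-0.136)^2 = 1.07048.
  rho(1) = -0.196992 / 1.07048 = -0.1840.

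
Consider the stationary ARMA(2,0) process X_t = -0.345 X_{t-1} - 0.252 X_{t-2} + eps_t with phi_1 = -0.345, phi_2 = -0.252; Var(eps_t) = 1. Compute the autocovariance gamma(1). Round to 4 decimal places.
\gamma(1) = -0.3184

Multiply the model equation by X_{t-k} and take expectations. With theta_0 = psi_0 = 1 and psi_j the MA(infinity) weights, this gives
  gamma(k) - sum_i phi_i gamma(k-i) = c_k,
  c_k = sigma^2 * sum_{j=k..q} theta_j psi_{j-k}   (c_k = 0 for k > q),
using gamma(-m) = gamma(m).
Pure AR (q = 0): c_0 = sigma^2 = 1, c_k = 0 for k >= 1.
Equations for k = 0, 1, 2 (AR order 2, c_2 = 0):
  (E0) gamma(0) = phi_1 gamma(1) + phi_2 gamma(2) + c_0
  (E1) gamma(1) = phi_1 gamma(0) + phi_2 gamma(1) + c_1
  (E2) gamma(2) = phi_1 gamma(1) + phi_2 gamma(0)
From (E1): gamma(1) = A gamma(0) + B with
  A = phi_1 / (1 - phi_2) = -0.345 / 1.252 = -0.275559,   B = c_1 / (1 - phi_2) = 0 / 1.252 = 0.
Insert (E2) into (E0): gamma(0) (1 - phi_2^2) = phi_1 (1 + phi_2) gamma(1) + c_0.
  phi_1 (1 + phi_2) = (-0.345)(0.748) = -0.25806,   1 - phi_2^2 = 0.936496.
Replace gamma(1) by A gamma(0) + B and collect gamma(0):
  gamma(0) [0.936496 - (-0.25806)(-0.275559)] = c_0 = 1
  gamma(0) * 0.865385 = 1
  gamma(0) = 1 / 0.865385 = 1.155555.
  gamma(1) = A gamma(0) = (-0.275559)(1.155555) = -0.318424.
Therefore gamma(1) = -0.3184 (to 4 decimal places).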